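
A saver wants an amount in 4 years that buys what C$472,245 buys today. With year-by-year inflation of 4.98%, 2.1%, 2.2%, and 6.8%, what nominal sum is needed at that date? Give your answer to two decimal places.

Cumulative price-level factor: 1.0498 × 1.021 × 1.022 × 1.068 ≈ 1.1699154033.
The nominal amount required is C$472,245 scaled up by that factor.

C$552,486.70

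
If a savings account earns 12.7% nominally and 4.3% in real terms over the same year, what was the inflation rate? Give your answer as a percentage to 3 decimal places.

8.054%

From (1+r_nom) = (1+r_real)(1+π), we get 1+π = (1 + 12.7%)/(1 + 4.3%) = 1.127/1.043 ≈ 1.08054.
So π ≈ 8.0537%.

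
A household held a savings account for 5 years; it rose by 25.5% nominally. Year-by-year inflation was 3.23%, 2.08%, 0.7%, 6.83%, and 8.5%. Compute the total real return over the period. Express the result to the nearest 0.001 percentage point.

2.034%

Cumulative inflation factor: 1.0323 × 1.0208 × 1.007 × 1.0683 × 1.085 ≈ 1.22998.
Nominal growth factor: 1.25500. Real growth factor = 1.25500 / 1.22998 ≈ 1.02034.
Total real return ≈ 2.0340%.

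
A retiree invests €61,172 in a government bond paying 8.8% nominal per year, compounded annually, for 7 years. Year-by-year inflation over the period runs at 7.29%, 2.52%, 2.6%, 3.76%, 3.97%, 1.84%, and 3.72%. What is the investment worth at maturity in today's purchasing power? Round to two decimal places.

Nominal value at maturity: €61,172 × (1 + 8.8%)^7 ≈ €110,396.41.
Price-level factor over 7 years: 1.0729 × 1.0252 × 1.026 × 1.0376 × 1.0397 × 1.0184 × 1.0372 ≈ 1.2859796892.
The maturity value deflated by that factor is the answer in today's purchasing power.

€85,846.15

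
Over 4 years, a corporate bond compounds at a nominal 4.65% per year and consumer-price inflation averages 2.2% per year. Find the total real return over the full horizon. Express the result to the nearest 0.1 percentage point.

The annual real rate is (1+4.65%)/(1+2.2%) − 1 = 2.3973%.
Compounded over 4 years: (1 + 0.023973)^4 − 1 ≈ 0.09939.

9.9%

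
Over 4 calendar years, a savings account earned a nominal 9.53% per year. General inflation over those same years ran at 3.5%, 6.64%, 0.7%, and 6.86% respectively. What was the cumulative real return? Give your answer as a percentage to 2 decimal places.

Cumulative inflation factor: 1.035 × 1.0664 × 1.007 × 1.0686 ≈ 1.18770.
Nominal growth factor: 1.43924. Real growth factor = 1.43924 / 1.18770 ≈ 1.21179.
Total real return ≈ 21.1790%.

21.18%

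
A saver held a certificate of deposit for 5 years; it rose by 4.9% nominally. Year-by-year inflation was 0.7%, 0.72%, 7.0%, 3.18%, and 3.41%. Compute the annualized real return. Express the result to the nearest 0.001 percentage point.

-1.957%

Cumulative inflation factor: 1.007 × 1.0072 × 1.070 × 1.0318 × 1.0341 ≈ 1.15794.
Nominal growth factor: 1.04900. Real growth factor = 1.04900 / 1.15794 ≈ 0.90592.
Annualized: 0.90592^(1/5) − 1 ≈ -0.01957.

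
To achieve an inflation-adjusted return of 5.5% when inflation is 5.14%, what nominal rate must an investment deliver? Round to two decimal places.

10.92%

By the Fisher equation, 1 + r_nom = (1 + 5.5%)(1 + 5.14%) = 1.055 × 1.0514 = 1.109227.
So r_nom = 10.9227%.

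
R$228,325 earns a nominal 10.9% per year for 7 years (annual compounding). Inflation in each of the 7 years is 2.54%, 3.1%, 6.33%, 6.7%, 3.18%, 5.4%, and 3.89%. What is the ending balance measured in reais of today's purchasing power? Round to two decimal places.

R$347,609.95

Nominal value at maturity: R$228,325 × (1 + 10.9%)^7 ≈ R$471,057.90.
Price-level factor over 7 years: 1.0254 × 1.031 × 1.0633 × 1.067 × 1.0318 × 1.054 × 1.0389 ≈ 1.3551335338.
Dividing the nominal maturity value by the price-level factor gives the value in today's money.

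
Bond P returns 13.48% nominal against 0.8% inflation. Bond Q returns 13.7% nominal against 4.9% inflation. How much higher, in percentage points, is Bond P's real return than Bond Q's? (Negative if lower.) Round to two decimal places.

4.19

Bond P real return: 1.1348/1.008 − 1 = 12.579%.
Bond Q real return: 1.137/1.049 − 1 = 8.389%.
Difference: 12.579 − 8.389 = 4.190 pp.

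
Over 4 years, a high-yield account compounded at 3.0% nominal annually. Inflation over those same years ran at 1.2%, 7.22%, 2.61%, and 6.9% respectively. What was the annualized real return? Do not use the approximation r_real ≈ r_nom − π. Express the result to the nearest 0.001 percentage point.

Cumulative inflation factor: 1.012 × 1.0722 × 1.0261 × 1.069 ≈ 1.19021.
Nominal growth factor: 1.12551. Real growth factor = 1.12551 / 1.19021 ≈ 0.94564.
Annualized: 0.94564^(1/4) − 1 ≈ -0.01388.

-1.388%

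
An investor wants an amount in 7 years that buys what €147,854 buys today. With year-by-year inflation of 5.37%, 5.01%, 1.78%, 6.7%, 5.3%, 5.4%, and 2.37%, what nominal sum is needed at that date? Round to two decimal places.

Cumulative price-level factor: 1.0537 × 1.0501 × 1.0178 × 1.067 × 1.053 × 1.054 × 1.0237 ≈ 1.3652625890.
The nominal amount required is €147,854 scaled up by that factor.

€201,859.53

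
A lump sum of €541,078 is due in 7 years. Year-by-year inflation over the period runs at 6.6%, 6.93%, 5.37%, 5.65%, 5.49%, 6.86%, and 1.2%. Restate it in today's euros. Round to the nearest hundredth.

Price-level factor over 7 years: 1.066 × 1.0693 × 1.0537 × 1.0565 × 1.0549 × 1.0686 × 1.012 ≈ 1.4476055105.
Purchasing power today: €541,078 divided by that factor.

€373,774.48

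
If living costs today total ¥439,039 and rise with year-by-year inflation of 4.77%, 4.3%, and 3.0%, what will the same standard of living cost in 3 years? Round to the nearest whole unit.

¥494,153

Cumulative price-level factor: 1.0477 × 1.043 × 1.030 = 1.125533633.
Multiplying ¥439,039 by the price-level factor gives the future nominal sum.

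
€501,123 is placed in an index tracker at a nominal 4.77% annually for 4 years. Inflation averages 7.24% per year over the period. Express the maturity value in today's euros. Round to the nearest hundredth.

€456,525.34

Nominal value at maturity: €501,123 × (1 + 4.77%)^4 ≈ €603,798.61.
Price-level factor over 4 years: (1 + 7.24%)^4 ≈ 1.3225960497.
Dividing the nominal maturity value by the price-level factor gives the value in today's money.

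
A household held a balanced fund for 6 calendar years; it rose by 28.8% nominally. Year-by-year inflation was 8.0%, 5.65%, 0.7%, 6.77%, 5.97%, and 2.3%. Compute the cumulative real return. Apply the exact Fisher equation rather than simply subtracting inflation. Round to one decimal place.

-3.2%

Cumulative inflation factor: 1.080 × 1.0565 × 1.007 × 1.0677 × 1.0597 × 1.023 ≈ 1.32994.
Nominal growth factor: 1.28800. Real growth factor = 1.28800 / 1.32994 ≈ 0.96847.
Total real return ≈ -3.1532%.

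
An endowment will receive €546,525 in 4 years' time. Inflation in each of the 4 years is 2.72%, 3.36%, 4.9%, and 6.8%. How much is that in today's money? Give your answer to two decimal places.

Price-level factor over 4 years: 1.0272 × 1.0336 × 1.049 × 1.068 ≈ 1.1894720794.
Purchasing power today: €546,525 divided by that factor.

€459,468.54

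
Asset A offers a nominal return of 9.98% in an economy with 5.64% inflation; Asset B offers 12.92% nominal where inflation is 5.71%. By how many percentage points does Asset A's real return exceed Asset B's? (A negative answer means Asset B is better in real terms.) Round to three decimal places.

Asset A real return: 1.0998/1.0564 − 1 = 4.1083%.
Asset B real return: 1.1292/1.0571 − 1 = 6.8205%.
Difference: 4.1083 − 6.8205 = -2.7122 pp.

-2.712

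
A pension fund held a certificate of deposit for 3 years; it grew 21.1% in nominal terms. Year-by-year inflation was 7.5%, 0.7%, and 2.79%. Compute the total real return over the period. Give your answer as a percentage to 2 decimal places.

Cumulative inflation factor: 1.075 × 1.007 × 1.0279 ≈ 1.11273.
Nominal growth factor: 1.21100. Real growth factor = 1.21100 / 1.11273 ≈ 1.08832.
Total real return ≈ 8.8317%.

8.83%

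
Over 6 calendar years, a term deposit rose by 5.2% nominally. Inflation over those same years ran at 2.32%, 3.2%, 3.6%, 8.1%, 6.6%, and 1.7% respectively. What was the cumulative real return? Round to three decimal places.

Cumulative inflation factor: 1.0232 × 1.032 × 1.036 × 1.081 × 1.066 × 1.017 ≈ 1.28205.
Nominal growth factor: 1.05200. Real growth factor = 1.05200 / 1.28205 ≈ 0.82056.
Total real return ≈ -17.9437%.

-17.944%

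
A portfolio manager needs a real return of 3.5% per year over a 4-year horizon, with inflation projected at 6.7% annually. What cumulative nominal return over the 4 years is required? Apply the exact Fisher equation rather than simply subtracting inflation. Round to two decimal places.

Required annual nominal rate: (1+3.5%)(1+6.7%) − 1 = 10.4345%.
Cumulative over 4 years: (1 + 0.104345)^4 − 1 ≈ 0.48737.

48.74%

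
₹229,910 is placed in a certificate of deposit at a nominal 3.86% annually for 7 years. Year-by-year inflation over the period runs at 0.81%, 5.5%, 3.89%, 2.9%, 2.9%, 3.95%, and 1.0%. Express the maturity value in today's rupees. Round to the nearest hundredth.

Nominal value at maturity: ₹229,910 × (1 + 3.86%)^7 ≈ ₹299,706.45.
Price-level factor over 7 years: 1.0081 × 1.055 × 1.0389 × 1.029 × 1.029 × 1.0395 × 1.010 ≈ 1.2283056163.
The maturity value deflated by that factor is the answer in today's purchasing power.

₹243,999.90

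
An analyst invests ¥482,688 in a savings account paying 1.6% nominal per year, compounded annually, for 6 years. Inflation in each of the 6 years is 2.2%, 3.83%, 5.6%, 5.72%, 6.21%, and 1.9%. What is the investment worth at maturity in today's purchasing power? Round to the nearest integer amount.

¥414,090

Nominal value at maturity: ¥482,688 × (1 + 1.6%)^6 ≈ ¥530,920.
Price-level factor over 6 years: 1.022 × 1.0383 × 1.056 × 1.0572 × 1.0621 × 1.019 ≈ 1.2821369470.
Dividing the nominal maturity value by the price-level factor gives the value in today's money.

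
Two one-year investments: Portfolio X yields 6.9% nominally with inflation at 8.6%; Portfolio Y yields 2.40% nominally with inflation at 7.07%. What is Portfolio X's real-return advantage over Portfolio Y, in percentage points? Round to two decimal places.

Portfolio X real return: 1.069/1.086 − 1 = -1.565%.
Portfolio Y real return: 1.0240/1.0707 − 1 = -4.362%.
Difference: -1.565 − (-4.362) = 2.797 pp.

2.80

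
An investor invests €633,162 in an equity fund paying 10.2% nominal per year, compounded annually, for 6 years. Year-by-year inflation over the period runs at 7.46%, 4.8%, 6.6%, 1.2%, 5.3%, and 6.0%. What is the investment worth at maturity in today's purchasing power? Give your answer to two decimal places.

Nominal value at maturity: €633,162 × (1 + 10.2%)^6 ≈ €1,133,977.43.
Price-level factor over 6 years: 1.0746 × 1.048 × 1.066 × 1.012 × 1.053 × 1.060 ≈ 1.3560636434.
Dividing the nominal maturity value by the price-level factor gives the value in today's money.

€836,227.29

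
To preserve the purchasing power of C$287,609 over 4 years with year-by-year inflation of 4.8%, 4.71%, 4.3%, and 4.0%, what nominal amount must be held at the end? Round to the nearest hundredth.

Cumulative price-level factor: 1.048 × 1.0471 × 1.043 × 1.040 ≈ 1.1903292070.
The nominal amount required is C$287,609 scaled up by that factor.

C$342,349.39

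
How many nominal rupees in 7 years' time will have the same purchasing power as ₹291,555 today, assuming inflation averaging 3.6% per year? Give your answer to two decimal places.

Cumulative price-level factor: (1+3.6%)^7 ≈ 1.2809090317.
Multiplying ₹291,555 by the price-level factor gives the future nominal sum.

₹373,455.43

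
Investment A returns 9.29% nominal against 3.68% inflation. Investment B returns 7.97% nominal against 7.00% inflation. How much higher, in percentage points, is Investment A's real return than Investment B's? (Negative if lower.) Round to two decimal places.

Investment A real return: 1.0929/1.0368 − 1 = 5.411%.
Investment B real return: 1.0797/1.0700 − 1 = 0.907%.
Difference: 5.411 − 0.907 = 4.504 pp.

4.50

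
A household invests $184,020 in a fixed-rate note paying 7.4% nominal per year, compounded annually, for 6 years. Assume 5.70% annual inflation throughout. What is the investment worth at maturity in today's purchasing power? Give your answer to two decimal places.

$202,507.35

Nominal value at maturity: $184,020 × (1 + 7.4%)^6 ≈ $282,416.92.
Price-level factor over 6 years: (1 + 5.70%)^6 ≈ 1.3946008445.
Dividing the nominal maturity value by the price-level factor gives the value in today's money.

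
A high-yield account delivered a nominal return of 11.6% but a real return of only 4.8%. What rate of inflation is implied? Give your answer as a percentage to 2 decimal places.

From (1+r_nom) = (1+r_real)(1+π), we get 1+π = (1 + 11.6%)/(1 + 4.8%) = 1.116/1.048 ≈ 1.06489.
So π ≈ 6.4885%.

6.49%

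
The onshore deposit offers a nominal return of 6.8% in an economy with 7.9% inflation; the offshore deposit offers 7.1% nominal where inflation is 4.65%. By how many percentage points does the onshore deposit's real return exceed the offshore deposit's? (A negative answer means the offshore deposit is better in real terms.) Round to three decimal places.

The onshore deposit real return: 1.068/1.079 − 1 = -1.0195%.
The offshore deposit real return: 1.071/1.0465 − 1 = 2.3411%.
Difference: -1.0195 − 2.3411 = -3.3606 pp.

-3.361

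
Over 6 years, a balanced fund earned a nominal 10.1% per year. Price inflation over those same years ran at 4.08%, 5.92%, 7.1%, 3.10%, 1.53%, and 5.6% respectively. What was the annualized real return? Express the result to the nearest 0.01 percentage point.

5.32%

Cumulative inflation factor: 1.0408 × 1.0592 × 1.071 × 1.0310 × 1.0153 × 1.056 ≈ 1.30512.
Nominal growth factor: 1.78125. Real growth factor = 1.78125 / 1.30512 ≈ 1.36481.
Annualized: 1.36481^(1/6) − 1 ≈ 0.05320.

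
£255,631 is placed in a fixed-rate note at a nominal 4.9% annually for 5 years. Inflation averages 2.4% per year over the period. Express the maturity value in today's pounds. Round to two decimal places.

£288,397.29

Nominal value at maturity: £255,631 × (1 + 4.9%)^5 ≈ £324,706.48.
Price-level factor over 5 years: (1 + 2.4%)^5 ≈ 1.1258999068.
Dividing the nominal maturity value by the price-level factor gives the value in today's money.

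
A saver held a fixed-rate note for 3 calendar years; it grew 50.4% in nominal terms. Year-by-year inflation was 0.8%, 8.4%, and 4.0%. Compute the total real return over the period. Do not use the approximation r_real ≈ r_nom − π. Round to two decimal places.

32.35%

Cumulative inflation factor: 1.008 × 1.084 × 1.040 ≈ 1.13638.
Nominal growth factor: 1.50400. Real growth factor = 1.50400 / 1.13638 ≈ 1.32350.
Total real return ≈ 32.3502%.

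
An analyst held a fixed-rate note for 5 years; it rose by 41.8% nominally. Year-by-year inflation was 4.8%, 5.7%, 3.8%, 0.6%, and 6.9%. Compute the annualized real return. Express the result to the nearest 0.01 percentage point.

Cumulative inflation factor: 1.048 × 1.057 × 1.038 × 1.006 × 1.069 ≈ 1.23654.
Nominal growth factor: 1.41800. Real growth factor = 1.41800 / 1.23654 ≈ 1.14675.
Annualized: 1.14675^(1/5) − 1 ≈ 0.02776.

2.78%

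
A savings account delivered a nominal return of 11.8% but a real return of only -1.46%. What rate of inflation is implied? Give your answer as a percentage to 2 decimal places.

13.46%

From (1+r_nom) = (1+r_real)(1+π), we get 1+π = (1 + 11.8%)/(1 − 1.46%) = 1.118/0.9854 ≈ 1.13456.
So π ≈ 13.4565%.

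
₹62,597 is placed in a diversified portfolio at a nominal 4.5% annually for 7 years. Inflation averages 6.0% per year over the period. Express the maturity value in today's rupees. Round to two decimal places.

Nominal value at maturity: ₹62,597 × (1 + 4.5%)^7 ≈ ₹85,185.87.
Price-level factor over 7 years: (1 + 6.0%)^7 ≈ 1.5036302590.
Dividing the nominal maturity value by the price-level factor gives the value in today's money.

₹56,653.47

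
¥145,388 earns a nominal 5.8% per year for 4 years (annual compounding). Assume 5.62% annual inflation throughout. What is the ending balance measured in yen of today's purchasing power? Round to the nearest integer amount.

¥146,382

Nominal value at maturity: ¥145,388 × (1 + 5.8%)^4 ≈ ¥182,168.
Price-level factor over 4 years: (1 + 5.62%)^4 ≈ 1.2444706331.
Dividing the nominal maturity value by the price-level factor gives the value in today's money.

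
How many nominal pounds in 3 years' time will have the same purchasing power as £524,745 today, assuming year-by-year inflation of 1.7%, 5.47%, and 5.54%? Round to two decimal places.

£594,039.46

Cumulative price-level factor: 1.017 × 1.0547 × 1.0554 ≈ 1.1320535965.
The nominal amount required is £524,745 scaled up by that factor.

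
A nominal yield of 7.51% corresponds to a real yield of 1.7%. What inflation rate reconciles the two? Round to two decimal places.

5.71%

From (1+r_nom) = (1+r_real)(1+π), we get 1+π = (1 + 7.51%)/(1 + 1.7%) = 1.0751/1.017 ≈ 1.05713.
So π ≈ 5.7129%.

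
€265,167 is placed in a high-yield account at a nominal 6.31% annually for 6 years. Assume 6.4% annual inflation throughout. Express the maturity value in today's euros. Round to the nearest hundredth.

€263,824.07

Nominal value at maturity: €265,167 × (1 + 6.31%)^6 ≈ €382,793.17.
Price-level factor over 6 years: (1 + 6.4%)^6 ≈ 1.4509410494.
Dividing the nominal maturity value by the price-level factor gives the value in today's money.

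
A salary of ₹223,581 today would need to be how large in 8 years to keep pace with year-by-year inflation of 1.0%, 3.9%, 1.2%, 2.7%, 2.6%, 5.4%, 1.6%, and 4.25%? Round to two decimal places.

Cumulative price-level factor: 1.010 × 1.039 × 1.012 × 1.027 × 1.026 × 1.054 × 1.016 × 1.0425 ≈ 1.2492392493.
The nominal amount required is ₹223,581 scaled up by that factor.

₹279,306.16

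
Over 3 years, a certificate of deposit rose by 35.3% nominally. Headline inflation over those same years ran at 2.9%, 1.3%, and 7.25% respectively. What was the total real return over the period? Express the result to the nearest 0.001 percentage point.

Cumulative inflation factor: 1.029 × 1.013 × 1.0725 ≈ 1.11795.
Nominal growth factor: 1.35300. Real growth factor = 1.35300 / 1.11795 ≈ 1.21025.
Total real return ≈ 21.0252%.

21.025%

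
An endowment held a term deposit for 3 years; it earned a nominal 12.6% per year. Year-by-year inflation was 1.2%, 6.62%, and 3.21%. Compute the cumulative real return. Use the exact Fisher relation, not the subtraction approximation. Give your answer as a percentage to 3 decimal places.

Cumulative inflation factor: 1.012 × 1.0662 × 1.0321 ≈ 1.11363.
Nominal growth factor: 1.42763. Real growth factor = 1.42763 / 1.11363 ≈ 1.28196.
Total real return ≈ 28.1959%.

28.196%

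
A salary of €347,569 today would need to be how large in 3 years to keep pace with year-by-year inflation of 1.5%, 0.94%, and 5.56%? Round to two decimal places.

Cumulative price-level factor: 1.015 × 1.0094 × 1.0556 = 1.0815054796.
The nominal amount required is €347,569 scaled up by that factor.

€375,897.78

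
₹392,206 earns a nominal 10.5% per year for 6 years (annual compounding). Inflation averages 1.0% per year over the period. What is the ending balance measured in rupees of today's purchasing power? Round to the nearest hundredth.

₹672,604.33

Nominal value at maturity: ₹392,206 × (1 + 10.5%)^6 ≈ ₹713,983.05.
Price-level factor over 6 years: (1 + 1.0%)^6 ≈ 1.0615201506.
Dividing the nominal maturity value by the price-level factor gives the value in today's money.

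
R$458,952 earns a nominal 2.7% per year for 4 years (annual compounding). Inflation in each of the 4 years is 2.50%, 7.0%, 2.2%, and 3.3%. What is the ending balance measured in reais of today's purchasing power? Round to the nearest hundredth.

R$440,950.85

Nominal value at maturity: R$458,952 × (1 + 2.7%)^4 ≈ R$510,562.65.
Price-level factor over 4 years: 1.0250 × 1.070 × 1.022 × 1.033 = 1.1578674905.
Dividing the nominal maturity value by the price-level factor gives the value in today's money.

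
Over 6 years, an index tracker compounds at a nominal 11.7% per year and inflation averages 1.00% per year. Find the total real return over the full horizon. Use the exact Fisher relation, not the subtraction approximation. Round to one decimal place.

83.0%

The annual real rate is (1+11.7%)/(1+1.00%) − 1 = 10.5941%.
Compounded over 6 years: (1 + 0.105941)^6 − 1 ≈ 0.82975.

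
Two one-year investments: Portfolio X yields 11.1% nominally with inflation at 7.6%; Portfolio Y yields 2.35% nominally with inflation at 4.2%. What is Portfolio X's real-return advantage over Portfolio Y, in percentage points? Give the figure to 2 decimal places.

Portfolio X real return: 1.111/1.076 − 1 = 3.253%.
Portfolio Y real return: 1.0235/1.042 − 1 = -1.775%.
Difference: 3.253 − (-1.775) = 5.028 pp.

5.03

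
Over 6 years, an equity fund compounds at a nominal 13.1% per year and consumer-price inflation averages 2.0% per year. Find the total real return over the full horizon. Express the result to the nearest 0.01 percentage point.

The annual real rate is (1+13.1%)/(1+2.0%) − 1 = 10.8824%.
Compounded over 6 years: (1 + 0.108824)^6 − 1 ≈ 0.85855.

85.86%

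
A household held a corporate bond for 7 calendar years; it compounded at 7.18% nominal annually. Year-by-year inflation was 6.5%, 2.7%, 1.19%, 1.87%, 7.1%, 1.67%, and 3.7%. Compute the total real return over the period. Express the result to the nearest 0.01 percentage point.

27.62%

Cumulative inflation factor: 1.065 × 1.027 × 1.0119 × 1.0187 × 1.071 × 1.0167 × 1.037 ≈ 1.27311.
Nominal growth factor: 1.62479. Real growth factor = 1.62479 / 1.27311 ≈ 1.27624.
Total real return ≈ 27.6237%.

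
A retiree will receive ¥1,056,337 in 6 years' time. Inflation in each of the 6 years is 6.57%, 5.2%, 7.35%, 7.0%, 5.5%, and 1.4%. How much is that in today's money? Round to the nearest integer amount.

¥766,788

Price-level factor over 6 years: 1.0657 × 1.052 × 1.0735 × 1.070 × 1.055 × 1.014 ≈ 1.3776120937.
Purchasing power today: ¥1,056,337 divided by that factor.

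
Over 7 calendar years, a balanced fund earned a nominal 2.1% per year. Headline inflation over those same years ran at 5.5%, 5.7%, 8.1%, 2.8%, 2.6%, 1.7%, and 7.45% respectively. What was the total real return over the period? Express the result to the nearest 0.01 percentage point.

Cumulative inflation factor: 1.055 × 1.057 × 1.081 × 1.028 × 1.026 × 1.017 × 1.0745 ≈ 1.38938.
Nominal growth factor: 1.15659. Real growth factor = 1.15659 / 1.38938 ≈ 0.83245.
Total real return ≈ -16.7548%.

-16.75%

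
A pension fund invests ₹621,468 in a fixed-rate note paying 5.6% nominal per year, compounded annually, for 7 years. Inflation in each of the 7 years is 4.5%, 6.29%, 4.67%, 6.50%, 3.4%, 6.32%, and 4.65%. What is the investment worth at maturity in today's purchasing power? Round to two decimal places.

₹638,867.70

Nominal value at maturity: ₹621,468 × (1 + 5.6%)^7 ≈ ₹910,051.98.
Price-level factor over 7 years: 1.045 × 1.0629 × 1.0467 × 1.0650 × 1.034 × 1.0632 × 1.0465 ≈ 1.4244764339.
Dividing the nominal maturity value by the price-level factor gives the value in today's money.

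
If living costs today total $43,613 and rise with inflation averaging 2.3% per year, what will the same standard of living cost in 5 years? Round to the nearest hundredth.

$48,864.58

Cumulative price-level factor: (1+2.3%)^5 ≈ 1.1204130756.
Multiplying $43,613 by the price-level factor gives the future nominal sum.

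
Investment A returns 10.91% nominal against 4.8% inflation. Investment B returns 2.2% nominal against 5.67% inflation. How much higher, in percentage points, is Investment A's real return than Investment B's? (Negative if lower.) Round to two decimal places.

Investment A real return: 1.1091/1.048 − 1 = 5.830%.
Investment B real return: 1.022/1.0567 − 1 = -3.284%.
Difference: 5.830 − (-3.284) = 9.114 pp.

9.11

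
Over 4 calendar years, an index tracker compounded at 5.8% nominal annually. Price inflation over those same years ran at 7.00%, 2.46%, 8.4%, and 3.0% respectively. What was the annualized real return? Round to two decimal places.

0.59%

Cumulative inflation factor: 1.0700 × 1.0246 × 1.084 × 1.030 ≈ 1.22407.
Nominal growth factor: 1.25298. Real growth factor = 1.25298 / 1.22407 ≈ 1.02362.
Annualized: 1.02362^(1/4) − 1 ≈ 0.00585.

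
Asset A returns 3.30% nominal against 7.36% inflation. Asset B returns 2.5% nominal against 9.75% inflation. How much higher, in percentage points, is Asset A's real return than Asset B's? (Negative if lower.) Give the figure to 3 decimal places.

2.824

Asset A real return: 1.0330/1.0736 − 1 = -3.7817%.
Asset B real return: 1.025/1.0975 − 1 = -6.6059%.
Difference: -3.7817 − (-6.6059) = 2.8242 pp.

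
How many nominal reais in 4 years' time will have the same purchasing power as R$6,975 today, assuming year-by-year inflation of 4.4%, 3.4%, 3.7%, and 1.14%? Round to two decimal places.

R$7,897.09

Cumulative price-level factor: 1.044 × 1.034 × 1.037 × 1.0114 ≈ 1.1321989378.
The nominal amount required is R$6,975 scaled up by that factor.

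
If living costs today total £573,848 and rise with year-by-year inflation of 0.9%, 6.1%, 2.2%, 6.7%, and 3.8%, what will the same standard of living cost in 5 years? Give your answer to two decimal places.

£695,370.23

Cumulative price-level factor: 1.009 × 1.061 × 1.022 × 1.067 × 1.038 ≈ 1.2117672725.
The nominal amount required is £573,848 scaled up by that factor.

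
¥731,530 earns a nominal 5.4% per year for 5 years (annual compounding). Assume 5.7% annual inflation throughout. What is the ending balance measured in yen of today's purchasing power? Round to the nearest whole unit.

Nominal value at maturity: ¥731,530 × (1 + 5.4%)^5 ≈ ¥951,558.
Price-level factor over 5 years: (1 + 5.7%)^5 ≈ 1.3193953117.
The maturity value deflated by that factor is the answer in today's purchasing power.

¥721,208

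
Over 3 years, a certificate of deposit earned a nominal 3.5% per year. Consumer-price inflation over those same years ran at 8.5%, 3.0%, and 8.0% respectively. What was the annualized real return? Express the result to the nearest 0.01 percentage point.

-2.79%

Cumulative inflation factor: 1.085 × 1.030 × 1.080 ≈ 1.20695.
Nominal growth factor: 1.10872. Real growth factor = 1.10872 / 1.20695 ≈ 0.91861.
Annualized: 0.91861^(1/3) − 1 ≈ -0.02790.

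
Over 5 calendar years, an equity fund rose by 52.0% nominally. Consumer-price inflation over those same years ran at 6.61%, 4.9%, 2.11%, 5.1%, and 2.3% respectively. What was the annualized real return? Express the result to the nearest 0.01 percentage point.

Cumulative inflation factor: 1.0661 × 1.049 × 1.0211 × 1.051 × 1.023 ≈ 1.22778.
Nominal growth factor: 1.52000. Real growth factor = 1.52000 / 1.22778 ≈ 1.23801.
Annualized: 1.23801^(1/5) − 1 ≈ 0.04363.

4.36%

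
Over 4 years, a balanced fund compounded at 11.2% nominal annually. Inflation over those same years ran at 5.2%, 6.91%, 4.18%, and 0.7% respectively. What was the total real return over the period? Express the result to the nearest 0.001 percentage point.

29.590%

Cumulative inflation factor: 1.052 × 1.0691 × 1.0418 × 1.007 ≈ 1.17991.
Nominal growth factor: 1.52904. Real growth factor = 1.52904 / 1.17991 ≈ 1.29590.
Total real return ≈ 29.5899%.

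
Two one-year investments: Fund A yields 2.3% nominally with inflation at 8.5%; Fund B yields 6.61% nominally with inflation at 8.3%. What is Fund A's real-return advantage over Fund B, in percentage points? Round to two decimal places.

Fund A real return: 1.023/1.085 − 1 = -5.714%.
Fund B real return: 1.0661/1.083 − 1 = -1.560%.
Difference: -5.714 − (-1.560) = -4.154 pp.

-4.15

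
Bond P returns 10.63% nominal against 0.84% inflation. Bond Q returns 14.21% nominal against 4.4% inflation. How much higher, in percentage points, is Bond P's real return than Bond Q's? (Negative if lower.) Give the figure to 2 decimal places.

0.31

Bond P real return: 1.1063/1.0084 − 1 = 9.708%.
Bond Q real return: 1.1421/1.044 − 1 = 9.397%.
Difference: 9.708 − 9.397 = 0.311 pp.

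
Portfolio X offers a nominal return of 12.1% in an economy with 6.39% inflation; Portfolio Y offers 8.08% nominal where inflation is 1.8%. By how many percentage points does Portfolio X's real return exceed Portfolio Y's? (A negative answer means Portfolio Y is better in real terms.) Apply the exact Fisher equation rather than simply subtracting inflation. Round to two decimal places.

-0.80

Portfolio X real return: 1.121/1.0639 − 1 = 5.367%.
Portfolio Y real return: 1.0808/1.018 − 1 = 6.169%.
Difference: 5.367 − 6.169 = -0.802 pp.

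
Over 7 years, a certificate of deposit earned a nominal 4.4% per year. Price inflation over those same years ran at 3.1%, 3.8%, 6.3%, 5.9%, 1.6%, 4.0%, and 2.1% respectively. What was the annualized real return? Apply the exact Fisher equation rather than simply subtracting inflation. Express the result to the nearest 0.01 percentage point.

0.56%

Cumulative inflation factor: 1.031 × 1.038 × 1.063 × 1.059 × 1.016 × 1.040 × 1.021 ≈ 1.29968.
Nominal growth factor: 1.35177. Real growth factor = 1.35177 / 1.29968 ≈ 1.04008.
Annualized: 1.04008^(1/7) − 1 ≈ 0.00563.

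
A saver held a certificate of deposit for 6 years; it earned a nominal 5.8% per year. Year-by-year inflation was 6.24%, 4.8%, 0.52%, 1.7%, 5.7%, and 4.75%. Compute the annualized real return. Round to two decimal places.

Cumulative inflation factor: 1.0624 × 1.048 × 1.0052 × 1.017 × 1.057 × 1.0475 ≈ 1.26024.
Nominal growth factor: 1.40254. Real growth factor = 1.40254 / 1.26024 ≈ 1.11292.
Annualized: 1.11292^(1/6) − 1 ≈ 0.01799.

1.80%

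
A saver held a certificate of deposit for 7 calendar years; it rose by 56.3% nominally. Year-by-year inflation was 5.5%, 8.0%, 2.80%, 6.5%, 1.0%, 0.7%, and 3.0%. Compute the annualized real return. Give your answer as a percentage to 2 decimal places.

Cumulative inflation factor: 1.055 × 1.080 × 1.0280 × 1.065 × 1.010 × 1.007 × 1.030 ≈ 1.30679.
Nominal growth factor: 1.56300. Real growth factor = 1.56300 / 1.30679 ≈ 1.19606.
Annualized: 1.19606^(1/7) − 1 ≈ 0.02591.

2.59%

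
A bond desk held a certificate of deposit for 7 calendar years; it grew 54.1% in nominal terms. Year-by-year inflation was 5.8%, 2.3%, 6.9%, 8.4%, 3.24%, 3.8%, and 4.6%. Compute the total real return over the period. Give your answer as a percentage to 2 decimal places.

9.61%

Cumulative inflation factor: 1.058 × 1.023 × 1.069 × 1.084 × 1.0324 × 1.038 × 1.046 ≈ 1.40587.
Nominal growth factor: 1.54100. Real growth factor = 1.54100 / 1.40587 ≈ 1.09612.
Total real return ≈ 9.6118%.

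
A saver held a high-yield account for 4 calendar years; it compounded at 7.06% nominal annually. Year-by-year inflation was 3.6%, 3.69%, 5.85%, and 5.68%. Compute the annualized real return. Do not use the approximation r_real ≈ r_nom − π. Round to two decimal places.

2.25%

Cumulative inflation factor: 1.036 × 1.0369 × 1.0585 × 1.0568 ≈ 1.20166.
Nominal growth factor: 1.31374. Real growth factor = 1.31374 / 1.20166 ≈ 1.09327.
Annualized: 1.09327^(1/4) − 1 ≈ 0.02254.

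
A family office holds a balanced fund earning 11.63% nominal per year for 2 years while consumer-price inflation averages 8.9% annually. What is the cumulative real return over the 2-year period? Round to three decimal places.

5.077%

The annual real rate is (1+11.63%)/(1+8.9%) − 1 = 2.5069%.
Compounded over 2 years: (1 + 0.025069)^2 − 1 ≈ 0.05077.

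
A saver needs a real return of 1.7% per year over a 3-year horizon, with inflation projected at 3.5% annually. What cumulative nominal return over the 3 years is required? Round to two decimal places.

Required annual nominal rate: (1+1.7%)(1+3.5%) − 1 = 5.2595%.
Cumulative over 3 years: (1 + 0.052595)^3 − 1 ≈ 0.16623.

16.62%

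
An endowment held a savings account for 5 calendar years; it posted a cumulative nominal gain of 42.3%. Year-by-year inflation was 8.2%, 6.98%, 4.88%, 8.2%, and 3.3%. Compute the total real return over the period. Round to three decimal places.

4.871%

Cumulative inflation factor: 1.082 × 1.0698 × 1.0488 × 1.082 × 1.033 ≈ 1.35691.
Nominal growth factor: 1.42300. Real growth factor = 1.42300 / 1.35691 ≈ 1.04871.
Total real return ≈ 4.8708%.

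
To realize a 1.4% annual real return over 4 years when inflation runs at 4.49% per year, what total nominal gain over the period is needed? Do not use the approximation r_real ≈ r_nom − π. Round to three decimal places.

26.023%

Required annual nominal rate: (1+1.4%)(1+4.49%) − 1 = 5.95286%.
Cumulative over 4 years: (1 + 0.0595286)^4 − 1 ≈ 0.26023.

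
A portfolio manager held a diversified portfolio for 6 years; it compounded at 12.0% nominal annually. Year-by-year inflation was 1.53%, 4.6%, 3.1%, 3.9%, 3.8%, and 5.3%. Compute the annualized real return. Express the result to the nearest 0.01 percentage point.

Cumulative inflation factor: 1.0153 × 1.046 × 1.031 × 1.039 × 1.038 × 1.053 ≈ 1.24344.
Nominal growth factor: 1.97382. Real growth factor = 1.97382 / 1.24344 ≈ 1.58738.
Annualized: 1.58738^(1/6) − 1 ≈ 0.08006.

8.01%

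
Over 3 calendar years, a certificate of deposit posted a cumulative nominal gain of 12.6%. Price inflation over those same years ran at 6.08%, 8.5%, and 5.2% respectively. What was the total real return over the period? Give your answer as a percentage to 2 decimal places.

Cumulative inflation factor: 1.0608 × 1.085 × 1.052 ≈ 1.21082.
Nominal growth factor: 1.12600. Real growth factor = 1.12600 / 1.21082 ≈ 0.92995.
Total real return ≈ -7.0050%.

-7.01%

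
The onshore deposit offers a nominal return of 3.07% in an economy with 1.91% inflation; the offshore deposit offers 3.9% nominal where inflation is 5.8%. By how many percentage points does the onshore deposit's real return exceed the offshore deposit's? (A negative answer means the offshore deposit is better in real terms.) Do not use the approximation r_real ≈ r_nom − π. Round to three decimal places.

2.934

The onshore deposit real return: 1.0307/1.0191 − 1 = 1.1383%.
The offshore deposit real return: 1.039/1.058 − 1 = -1.7958%.
Difference: 1.1383 − (-1.7958) = 2.9341 pp.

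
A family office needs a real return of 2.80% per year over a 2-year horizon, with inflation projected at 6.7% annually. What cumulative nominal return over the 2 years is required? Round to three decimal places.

Required annual nominal rate: (1+2.80%)(1+6.7%) − 1 = 9.6876%.
Cumulative over 2 years: (1 + 0.096876)^2 − 1 ≈ 0.20314.

20.314%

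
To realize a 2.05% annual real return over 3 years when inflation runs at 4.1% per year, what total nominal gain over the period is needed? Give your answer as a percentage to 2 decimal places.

19.89%

Required annual nominal rate: (1+2.05%)(1+4.1%) − 1 = 6.23405%.
Cumulative over 3 years: (1 + 0.0623405)^3 − 1 ≈ 0.19892.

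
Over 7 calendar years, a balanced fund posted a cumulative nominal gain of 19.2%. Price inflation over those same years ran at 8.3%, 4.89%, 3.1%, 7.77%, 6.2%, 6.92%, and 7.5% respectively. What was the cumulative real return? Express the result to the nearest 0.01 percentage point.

Cumulative inflation factor: 1.083 × 1.0489 × 1.031 × 1.0777 × 1.062 × 1.0692 × 1.075 ≈ 1.54067.
Nominal growth factor: 1.19200. Real growth factor = 1.19200 / 1.54067 ≈ 0.77369.
Total real return ≈ -22.6313%.

-22.63%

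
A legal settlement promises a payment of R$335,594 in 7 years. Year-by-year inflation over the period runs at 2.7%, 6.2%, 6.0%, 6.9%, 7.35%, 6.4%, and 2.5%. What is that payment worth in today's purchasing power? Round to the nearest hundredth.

Price-level factor over 7 years: 1.027 × 1.062 × 1.060 × 1.069 × 1.0735 × 1.064 × 1.025 ≈ 1.4469251749.
Purchasing power today: R$335,594 divided by that factor.

R$231,935.97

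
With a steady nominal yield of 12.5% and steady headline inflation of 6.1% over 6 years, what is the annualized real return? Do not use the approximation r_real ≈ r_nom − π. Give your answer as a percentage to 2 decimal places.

6.03%

With constant rates the annual real return is the same each year: (1+12.5%)/(1+6.1%) − 1 = 0.06032.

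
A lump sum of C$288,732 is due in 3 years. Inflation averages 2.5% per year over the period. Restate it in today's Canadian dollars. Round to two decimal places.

C$268,116.37

Price-level factor over 3 years: (1 + 2.5%)^3 = 1.076890625.
Purchasing power today: C$288,732 divided by that factor.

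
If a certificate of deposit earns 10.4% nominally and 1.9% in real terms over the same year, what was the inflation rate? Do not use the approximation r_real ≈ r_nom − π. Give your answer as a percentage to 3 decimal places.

From (1+r_nom) = (1+r_real)(1+π), we get 1+π = (1 + 10.4%)/(1 + 1.9%) = 1.104/1.019 ≈ 1.08342.
So π ≈ 8.3415%.

8.342%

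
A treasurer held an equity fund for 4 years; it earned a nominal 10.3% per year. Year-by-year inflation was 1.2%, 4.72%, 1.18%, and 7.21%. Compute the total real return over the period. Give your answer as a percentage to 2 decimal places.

28.75%

Cumulative inflation factor: 1.012 × 1.0472 × 1.0118 × 1.0721 ≈ 1.14958.
Nominal growth factor: 1.48014. Real growth factor = 1.48014 / 1.14958 ≈ 1.28754.
Total real return ≈ 28.7544%.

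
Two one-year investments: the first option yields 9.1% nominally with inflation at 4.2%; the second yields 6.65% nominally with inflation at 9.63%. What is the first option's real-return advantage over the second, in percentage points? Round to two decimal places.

7.42

The first option real return: 1.091/1.042 − 1 = 4.702%.
The second real return: 1.0665/1.0963 − 1 = -2.718%.
Difference: 4.702 − (-2.718) = 7.420 pp.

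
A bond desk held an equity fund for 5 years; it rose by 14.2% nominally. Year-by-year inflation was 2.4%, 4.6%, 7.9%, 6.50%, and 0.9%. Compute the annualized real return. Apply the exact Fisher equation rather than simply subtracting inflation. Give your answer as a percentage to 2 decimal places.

-1.66%

Cumulative inflation factor: 1.024 × 1.046 × 1.079 × 1.0650 × 1.009 ≈ 1.24192.
Nominal growth factor: 1.14200. Real growth factor = 1.14200 / 1.24192 ≈ 0.91954.
Annualized: 0.91954^(1/5) − 1 ≈ -0.01664.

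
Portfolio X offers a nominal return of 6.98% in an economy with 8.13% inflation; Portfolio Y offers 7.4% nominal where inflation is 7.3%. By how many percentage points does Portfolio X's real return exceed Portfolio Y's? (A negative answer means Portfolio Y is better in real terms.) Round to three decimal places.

-1.157

Portfolio X real return: 1.0698/1.0813 − 1 = -1.0635%.
Portfolio Y real return: 1.074/1.073 − 1 = 0.0932%.
Difference: -1.0635 − 0.0932 = -1.1567 pp.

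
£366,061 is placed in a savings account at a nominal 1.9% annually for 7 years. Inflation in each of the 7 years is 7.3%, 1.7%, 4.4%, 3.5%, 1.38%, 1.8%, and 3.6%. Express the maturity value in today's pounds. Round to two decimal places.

£331,246.58

Nominal value at maturity: £366,061 × (1 + 1.9%)^7 ≈ £417,611.79.
Price-level factor over 7 years: 1.073 × 1.017 × 1.044 × 1.035 × 1.0138 × 1.018 × 1.036 ≈ 1.2607278412.
Dividing the nominal maturity value by the price-level factor gives the value in today's money.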